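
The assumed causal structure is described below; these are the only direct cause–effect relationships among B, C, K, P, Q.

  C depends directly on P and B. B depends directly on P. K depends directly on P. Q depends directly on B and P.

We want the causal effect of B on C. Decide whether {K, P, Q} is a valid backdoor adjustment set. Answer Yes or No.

Backdoor paths from B to C (paths whose first edge points into B):
  P1: B <- P -> C
Condition 1 (no descendant of B in the set): FAILS — Q is a descendant of B.
Condition 2 (every backdoor path blocked by {K, P, Q}):
  P1: blocked at fork node P ∈ conditioning set.
{K, P, Q} does not satisfy the backdoor criterion.

No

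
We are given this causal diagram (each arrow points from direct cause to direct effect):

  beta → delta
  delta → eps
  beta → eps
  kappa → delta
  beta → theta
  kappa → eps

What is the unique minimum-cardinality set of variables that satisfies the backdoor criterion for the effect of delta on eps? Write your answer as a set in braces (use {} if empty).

Variables eligible for adjustment (non-descendants of delta, excluding delta and eps): {beta, kappa, theta}.
Backdoor paths from delta to eps:
  P1: delta <- beta -> eps
  P2: delta <- kappa -> eps
The empty set is not sufficient: P1 (delta <- beta -> eps) has no collider blocking it and no conditioned non-collider, so it is open.
Try {beta, kappa}:
  P1: blocked at fork node beta ∈ conditioning set.
  P2: blocked at fork node kappa ∈ conditioning set.
{beta, kappa} contains no descendant of delta and blocks every backdoor path.
Every element of {beta, kappa} is needed (dropping beta leaves P1 open; dropping kappa leaves P2 open), so no proper subset is valid.
Among all size-2 subsets of the eligible variables, only {beta, kappa} blocks every backdoor path, so it is the unique smallest valid adjustment set.

{beta, kappa}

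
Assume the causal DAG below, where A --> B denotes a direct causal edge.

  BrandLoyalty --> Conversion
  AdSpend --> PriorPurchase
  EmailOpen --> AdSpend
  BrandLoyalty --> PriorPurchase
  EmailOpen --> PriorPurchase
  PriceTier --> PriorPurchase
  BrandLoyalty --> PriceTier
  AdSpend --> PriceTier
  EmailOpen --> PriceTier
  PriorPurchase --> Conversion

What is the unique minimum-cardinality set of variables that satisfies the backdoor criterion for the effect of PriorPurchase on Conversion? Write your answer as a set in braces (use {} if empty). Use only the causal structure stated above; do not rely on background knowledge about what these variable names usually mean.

{BrandLoyalty}

Variables eligible for adjustment (non-descendants of PriorPurchase, excluding PriorPurchase and Conversion): {AdSpend, BrandLoyalty, EmailOpen, PriceTier}.
Backdoor paths from PriorPurchase to Conversion:
  P1: PriorPurchase <- BrandLoyalty -> Conversion
  P2: PriorPurchase <- EmailOpen -> AdSpend -> PriceTier <- BrandLoyalty -> Conversion
  P3: PriorPurchase <- EmailOpen -> PriceTier <- BrandLoyalty -> Conversion
  P4: PriorPurchase <- AdSpend <- EmailOpen -> PriceTier <- BrandLoyalty -> Conversion
  P5: PriorPurchase <- AdSpend -> PriceTier <- BrandLoyalty -> Conversion
  P6: PriorPurchase <- PriceTier <- BrandLoyalty -> Conversion
The empty set is not sufficient: P1 (PriorPurchase <- BrandLoyalty -> Conversion) has no collider blocking it and no conditioned non-collider, so it is open.
Try {BrandLoyalty}:
  P1: blocked at fork node BrandLoyalty ∈ conditioning set.
  P2: blocked at collider PriceTier (neither it nor any descendant is in the conditioning set).
  P3: blocked at collider PriceTier (neither it nor any descendant is in the conditioning set).
  P4: blocked at collider PriceTier (neither it nor any descendant is in the conditioning set).
  P5: blocked at collider PriceTier (neither it nor any descendant is in the conditioning set).
  P6: blocked at fork node BrandLoyalty ∈ conditioning set.
{BrandLoyalty} contains no descendant of PriorPurchase and blocks every backdoor path.
No other singleton works — e.g. {EmailOpen} leaves P1 open — so {BrandLoyalty} is the unique smallest valid adjustment set.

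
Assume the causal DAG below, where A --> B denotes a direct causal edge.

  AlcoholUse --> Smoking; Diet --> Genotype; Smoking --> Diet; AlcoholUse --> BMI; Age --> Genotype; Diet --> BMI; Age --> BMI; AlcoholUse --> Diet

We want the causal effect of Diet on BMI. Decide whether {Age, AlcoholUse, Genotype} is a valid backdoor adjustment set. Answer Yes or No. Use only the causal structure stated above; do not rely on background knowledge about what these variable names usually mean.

No

Backdoor paths from Diet to BMI (paths whose first edge points into Diet):
  P1: Diet <- AlcoholUse -> BMI
  P2: Diet <- Smoking <- AlcoholUse -> BMI
Condition 1 (no descendant of Diet in the set): FAILS — Genotype is a descendant of Diet.
Condition 2 (every backdoor path blocked by {Age, AlcoholUse, Genotype}):
  P1: blocked at fork node AlcoholUse ∈ conditioning set.
  P2: blocked at fork node AlcoholUse ∈ conditioning set.
{Age, AlcoholUse, Genotype} does not satisfy the backdoor criterion.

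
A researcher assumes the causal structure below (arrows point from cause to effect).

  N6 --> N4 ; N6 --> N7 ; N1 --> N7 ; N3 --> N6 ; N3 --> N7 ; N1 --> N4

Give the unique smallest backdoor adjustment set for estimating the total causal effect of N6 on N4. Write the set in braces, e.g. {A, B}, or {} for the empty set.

{}

Variables eligible for adjustment (non-descendants of N6, excluding N6 and N4): {N1, N3}.
Backdoor paths from N6 to N4:
  P1: N6 <- N3 -> N7 <- N1 -> N4
Each backdoor path contains an unconditioned collider, so every path is already blocked with the empty conditioning set:
  P1: blocked at collider N7 (neither it nor any descendant is in the conditioning set).
The empty set is therefore the unique smallest valid set.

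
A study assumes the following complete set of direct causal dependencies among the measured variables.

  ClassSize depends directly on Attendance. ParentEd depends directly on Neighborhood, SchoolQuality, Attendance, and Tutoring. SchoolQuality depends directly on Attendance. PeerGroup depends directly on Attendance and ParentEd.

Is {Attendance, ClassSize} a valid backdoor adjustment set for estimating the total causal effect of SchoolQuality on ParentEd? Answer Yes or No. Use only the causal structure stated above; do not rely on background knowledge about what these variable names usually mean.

Backdoor paths from SchoolQuality to ParentEd (paths whose first edge points into SchoolQuality):
  P1: SchoolQuality <- Attendance -> ParentEd
  P2: SchoolQuality <- Attendance -> PeerGroup <- ParentEd
Condition 1 (no descendant of SchoolQuality in the set): holds — descendants of SchoolQuality are {ParentEd, PeerGroup}; none are in {Attendance, ClassSize}.
Condition 2 (every backdoor path blocked by {Attendance, ClassSize}):
  P1: blocked at fork node Attendance ∈ conditioning set.
  P2: blocked at fork node Attendance ∈ conditioning set.
{Attendance, ClassSize} satisfies the backdoor criterion.

Yes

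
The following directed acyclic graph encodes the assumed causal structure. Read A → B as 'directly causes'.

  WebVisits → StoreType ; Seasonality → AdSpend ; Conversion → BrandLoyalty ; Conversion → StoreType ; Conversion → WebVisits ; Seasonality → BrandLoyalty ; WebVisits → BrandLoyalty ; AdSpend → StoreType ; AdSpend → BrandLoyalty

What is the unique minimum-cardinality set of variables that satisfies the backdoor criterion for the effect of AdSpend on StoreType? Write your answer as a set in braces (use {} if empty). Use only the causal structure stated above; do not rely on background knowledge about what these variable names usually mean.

{}

Variables eligible for adjustment (non-descendants of AdSpend, excluding AdSpend and StoreType): {Conversion, Seasonality, WebVisits}.
Backdoor paths from AdSpend to StoreType:
  P1: AdSpend <- Seasonality -> BrandLoyalty <- Conversion -> WebVisits -> StoreType
  P2: AdSpend <- Seasonality -> BrandLoyalty <- Conversion -> StoreType
  P3: AdSpend <- Seasonality -> BrandLoyalty <- WebVisits <- Conversion -> StoreType
  P4: AdSpend <- Seasonality -> BrandLoyalty <- WebVisits -> StoreType
Each backdoor path contains an unconditioned collider, so every path is already blocked with the empty conditioning set:
  P1: blocked at collider BrandLoyalty (neither it nor any descendant is in the conditioning set).
  P2: blocked at collider BrandLoyalty (neither it nor any descendant is in the conditioning set).
  P3: blocked at collider BrandLoyalty (neither it nor any descendant is in the conditioning set).
  P4: blocked at collider BrandLoyalty (neither it nor any descendant is in the conditioning set).
The empty set is therefore the unique smallest valid set.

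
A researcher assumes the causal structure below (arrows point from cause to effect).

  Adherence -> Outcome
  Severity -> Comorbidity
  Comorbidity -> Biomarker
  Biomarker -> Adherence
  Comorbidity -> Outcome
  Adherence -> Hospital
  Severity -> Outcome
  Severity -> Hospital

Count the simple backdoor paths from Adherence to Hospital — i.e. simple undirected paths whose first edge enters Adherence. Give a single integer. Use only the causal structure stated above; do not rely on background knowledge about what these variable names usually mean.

A backdoor path from Adherence to Hospital is any simple undirected path whose first edge points into Adherence (i.e. leaves Adherence via a parent).
Parents of Adherence: {Biomarker}.
Enumerating:
  P1: Adherence <- Biomarker <- Comorbidity <- Severity -> Hospital
  P2: Adherence <- Biomarker <- Comorbidity -> Outcome <- Severity -> Hospital
That exhausts the simple backdoor paths. Count: 2.

2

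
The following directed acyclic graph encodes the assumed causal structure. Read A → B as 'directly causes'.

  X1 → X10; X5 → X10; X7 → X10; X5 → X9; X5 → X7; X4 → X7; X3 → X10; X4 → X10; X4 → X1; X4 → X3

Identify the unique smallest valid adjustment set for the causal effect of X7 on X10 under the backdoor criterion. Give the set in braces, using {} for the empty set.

{X4, X5}

Variables eligible for adjustment (non-descendants of X7, excluding X7 and X10): {X1, X3, X4, X5, X9}.
Backdoor paths from X7 to X10:
  P1: X7 <- X5 -> X10
  P2: X7 <- X4 -> X1 -> X10
  P3: X7 <- X4 -> X3 -> X10
  P4: X7 <- X4 -> X10
The empty set is not sufficient: P1 (X7 <- X5 -> X10) has no collider blocking it and no conditioned non-collider, so it is open.
Try {X4, X5}:
  P1: blocked at fork node X5 ∈ conditioning set.
  P2: blocked at fork node X4 ∈ conditioning set.
  P3: blocked at fork node X4 ∈ conditioning set.
  P4: blocked at fork node X4 ∈ conditioning set.
{X4, X5} contains no descendant of X7 and blocks every backdoor path.
Every element of {X4, X5} is needed (dropping X4 leaves P2 open; dropping X5 leaves P1 open), so no proper subset is valid.
Among all size-2 subsets of the eligible variables, only {X4, X5} blocks every backdoor path, so it is the unique smallest valid adjustment set.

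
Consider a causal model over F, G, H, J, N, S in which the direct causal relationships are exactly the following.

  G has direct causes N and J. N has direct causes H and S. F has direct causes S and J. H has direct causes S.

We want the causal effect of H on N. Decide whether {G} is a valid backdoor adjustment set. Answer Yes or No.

No

Backdoor paths from H to N (paths whose first edge points into H):
  P1: H <- S -> N
  P2: H <- S -> F <- J -> G <- N
Condition 1 (no descendant of H in the set): FAILS — G is a descendant of H.
Condition 2 (every backdoor path blocked by {G}):
  P1: open — no interior node is in the conditioning set.
  P2: blocked at collider F (neither it nor any descendant is in the conditioning set).
{G} does not satisfy the backdoor criterion.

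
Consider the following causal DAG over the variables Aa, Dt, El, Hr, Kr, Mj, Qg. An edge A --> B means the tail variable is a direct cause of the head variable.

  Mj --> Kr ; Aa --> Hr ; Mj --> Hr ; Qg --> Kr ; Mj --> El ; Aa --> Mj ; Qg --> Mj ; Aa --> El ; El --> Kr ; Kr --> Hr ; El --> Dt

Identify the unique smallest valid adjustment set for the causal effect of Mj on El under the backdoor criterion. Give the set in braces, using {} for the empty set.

Variables eligible for adjustment (non-descendants of Mj, excluding Mj and El): {Aa, Qg}.
Backdoor paths from Mj to El:
  P1: Mj <- Aa -> El
  P2: Mj <- Aa -> Hr <- Kr <- El
  P3: Mj <- Qg -> Kr <- El
  P4: Mj <- Qg -> Kr -> Hr <- Aa -> El
The empty set is not sufficient: P1 (Mj <- Aa -> El) has no collider blocking it and no conditioned non-collider, so it is open.
Try {Aa}:
  P1: blocked at fork node Aa ∈ conditioning set.
  P2: blocked at fork node Aa ∈ conditioning set.
  P3: blocked at collider Kr (neither it nor any descendant is in the conditioning set).
  P4: blocked at collider Hr (neither it nor any descendant is in the conditioning set).
{Aa} contains no descendant of Mj and blocks every backdoor path.
No other singleton works — e.g. {Qg} leaves P1 open — so {Aa} is the unique smallest valid adjustment set.

{Aa}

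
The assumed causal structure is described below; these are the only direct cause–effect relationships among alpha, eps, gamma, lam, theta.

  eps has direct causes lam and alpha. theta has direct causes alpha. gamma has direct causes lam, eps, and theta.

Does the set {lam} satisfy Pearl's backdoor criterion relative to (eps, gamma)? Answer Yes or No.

Backdoor paths from eps to gamma (paths whose first edge points into eps):
  P1: eps <- lam -> gamma
  P2: eps <- alpha -> theta -> gamma
Condition 1 (no descendant of eps in the set): holds — descendants of eps are {gamma}; none are in {lam}.
Condition 2 (every backdoor path blocked by {lam}):
  P1: blocked at fork node lam ∈ conditioning set.
  P2: open — no interior node is in the conditioning set.
{lam} does not satisfy the backdoor criterion.

No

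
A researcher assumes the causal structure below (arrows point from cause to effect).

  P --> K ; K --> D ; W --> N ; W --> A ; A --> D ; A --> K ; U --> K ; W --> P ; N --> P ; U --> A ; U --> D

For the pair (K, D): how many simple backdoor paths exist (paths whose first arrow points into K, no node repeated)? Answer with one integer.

8

A backdoor path from K to D is any simple undirected path whose first edge points into K (i.e. leaves K via a parent).
Parents of K: {A, P, U}.
Enumerating:
  P1: K <- P <- W -> A <- U -> D
  P2: K <- P <- W -> A -> D
  P3: K <- P <- N <- W -> A <- U -> D
  P4: K <- P <- N <- W -> A -> D
  P5: K <- U -> A -> D
  P6: K <- U -> D
  P7: K <- A <- U -> D
  P8: K <- A -> D
That exhausts the simple backdoor paths. Count: 8.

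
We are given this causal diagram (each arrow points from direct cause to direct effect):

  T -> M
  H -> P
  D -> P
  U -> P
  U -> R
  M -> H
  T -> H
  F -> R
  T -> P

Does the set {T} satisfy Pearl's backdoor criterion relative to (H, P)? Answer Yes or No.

Backdoor paths from H to P (paths whose first edge points into H):
  P1: H <- T -> P
  P2: H <- M <- T -> P
Condition 1 (no descendant of H in the set): holds — descendants of H are {P}; none are in {T}.
Condition 2 (every backdoor path blocked by {T}):
  P1: blocked at fork node T ∈ conditioning set.
  P2: blocked at fork node T ∈ conditioning set.
{T} satisfies the backdoor criterion.

Yes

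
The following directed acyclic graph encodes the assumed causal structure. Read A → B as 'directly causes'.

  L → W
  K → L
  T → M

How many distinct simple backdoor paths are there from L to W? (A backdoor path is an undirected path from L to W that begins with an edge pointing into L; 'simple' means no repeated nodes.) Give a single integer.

0

A backdoor path from L to W is any simple undirected path whose first edge points into L (i.e. leaves L via a parent).
Parents of L: {K}.
No simple path from any parent of L reaches W without revisiting L, so there are no backdoor paths.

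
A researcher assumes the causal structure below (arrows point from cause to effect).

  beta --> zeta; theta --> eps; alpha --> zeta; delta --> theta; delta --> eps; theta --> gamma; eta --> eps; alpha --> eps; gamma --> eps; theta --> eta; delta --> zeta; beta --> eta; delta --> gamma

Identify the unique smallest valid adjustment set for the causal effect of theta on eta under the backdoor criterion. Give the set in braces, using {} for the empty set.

{}

Variables eligible for adjustment (non-descendants of theta, excluding theta and eta): {alpha, beta, delta, zeta}.
Backdoor paths from theta to eta:
  P1: theta <- delta -> gamma -> eps <- eta
  P2: theta <- delta -> gamma -> eps <- alpha -> zeta <- beta -> eta
  P3: theta <- delta -> zeta <- beta -> eta
  P4: theta <- delta -> zeta <- alpha -> eps <- eta
  P5: theta <- delta -> eps <- eta
  P6: theta <- delta -> eps <- alpha -> zeta <- beta -> eta
Each backdoor path contains an unconditioned collider, so every path is already blocked with the empty conditioning set:
  P1: blocked at collider eps (neither it nor any descendant is in the conditioning set).
  P2: blocked at collider eps (neither it nor any descendant is in the conditioning set).
  P3: blocked at collider zeta (neither it nor any descendant is in the conditioning set).
  P4: blocked at collider zeta (neither it nor any descendant is in the conditioning set).
  P5: blocked at collider eps (neither it nor any descendant is in the conditioning set).
  P6: blocked at collider eps (neither it nor any descendant is in the conditioning set).
The empty set is therefore the unique smallest valid set.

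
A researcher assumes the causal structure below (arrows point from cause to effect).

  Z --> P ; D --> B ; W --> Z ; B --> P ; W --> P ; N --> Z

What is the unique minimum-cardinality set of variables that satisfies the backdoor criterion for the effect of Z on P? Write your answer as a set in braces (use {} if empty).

Variables eligible for adjustment (non-descendants of Z, excluding Z and P): {B, D, N, W}.
Backdoor paths from Z to P:
  P1: Z <- W -> P
The empty set is not sufficient: P1 (Z <- W -> P) has no collider blocking it and no conditioned non-collider, so it is open.
Try {W}:
  P1: blocked at fork node W ∈ conditioning set.
{W} contains no descendant of Z and blocks every backdoor path.
No other singleton works — e.g. {D} leaves P1 open — so {W} is the unique smallest valid adjustment set.

{W}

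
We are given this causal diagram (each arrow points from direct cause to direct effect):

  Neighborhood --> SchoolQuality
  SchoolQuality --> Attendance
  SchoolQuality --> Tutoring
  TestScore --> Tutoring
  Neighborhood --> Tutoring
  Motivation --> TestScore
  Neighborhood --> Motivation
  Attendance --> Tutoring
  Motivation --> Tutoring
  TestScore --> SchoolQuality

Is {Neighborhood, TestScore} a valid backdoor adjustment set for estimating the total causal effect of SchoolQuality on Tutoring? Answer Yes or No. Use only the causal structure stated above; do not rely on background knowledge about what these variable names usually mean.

Yes

Backdoor paths from SchoolQuality to Tutoring (paths whose first edge points into SchoolQuality):
  P1: SchoolQuality <- Neighborhood -> Motivation -> TestScore -> Tutoring
  P2: SchoolQuality <- Neighborhood -> Motivation -> Tutoring
  P3: SchoolQuality <- Neighborhood -> Tutoring
  P4: SchoolQuality <- TestScore <- Motivation <- Neighborhood -> Tutoring
  P5: SchoolQuality <- TestScore <- Motivation -> Tutoring
  P6: SchoolQuality <- TestScore -> Tutoring
Condition 1 (no descendant of SchoolQuality in the set): holds — descendants of SchoolQuality are {Attendance, Tutoring}; none are in {Neighborhood, TestScore}.
Condition 2 (every backdoor path blocked by {Neighborhood, TestScore}):
  P1: blocked at fork node Neighborhood ∈ conditioning set.
  P2: blocked at fork node Neighborhood ∈ conditioning set.
  P3: blocked at fork node Neighborhood ∈ conditioning set.
  P4: blocked at chain node TestScore ∈ conditioning set.
  P5: blocked at chain node TestScore ∈ conditioning set.
  P6: blocked at fork node TestScore ∈ conditioning set.
{Neighborhood, TestScore} satisfies the backdoor criterion.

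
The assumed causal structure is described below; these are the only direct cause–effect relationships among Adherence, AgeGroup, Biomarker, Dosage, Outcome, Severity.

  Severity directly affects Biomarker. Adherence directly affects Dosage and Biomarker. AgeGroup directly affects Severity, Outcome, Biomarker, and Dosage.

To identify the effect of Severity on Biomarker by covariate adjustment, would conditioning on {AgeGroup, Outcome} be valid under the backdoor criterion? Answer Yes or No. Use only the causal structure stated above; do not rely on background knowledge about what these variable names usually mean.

Yes

Backdoor paths from Severity to Biomarker (paths whose first edge points into Severity):
  P1: Severity <- AgeGroup -> Biomarker
  P2: Severity <- AgeGroup -> Dosage <- Adherence -> Biomarker
Condition 1 (no descendant of Severity in the set): holds — descendants of Severity are {Biomarker}; none are in {AgeGroup, Outcome}.
Condition 2 (every backdoor path blocked by {AgeGroup, Outcome}):
  P1: blocked at fork node AgeGroup ∈ conditioning set.
  P2: blocked at fork node AgeGroup ∈ conditioning set.
{AgeGroup, Outcome} satisfies the backdoor criterion.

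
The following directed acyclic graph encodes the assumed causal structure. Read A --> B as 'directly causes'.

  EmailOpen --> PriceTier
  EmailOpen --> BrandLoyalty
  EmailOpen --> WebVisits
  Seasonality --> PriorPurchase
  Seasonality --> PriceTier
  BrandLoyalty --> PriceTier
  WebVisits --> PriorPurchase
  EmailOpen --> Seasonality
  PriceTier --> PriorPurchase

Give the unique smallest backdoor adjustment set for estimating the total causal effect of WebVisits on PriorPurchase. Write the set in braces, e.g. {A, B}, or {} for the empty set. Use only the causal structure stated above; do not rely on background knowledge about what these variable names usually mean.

Variables eligible for adjustment (non-descendants of WebVisits, excluding WebVisits and PriorPurchase): {BrandLoyalty, EmailOpen, PriceTier, Seasonality}.
Backdoor paths from WebVisits to PriorPurchase:
  P1: WebVisits <- EmailOpen -> BrandLoyalty -> PriceTier <- Seasonality -> PriorPurchase
  P2: WebVisits <- EmailOpen -> BrandLoyalty -> PriceTier -> PriorPurchase
  P3: WebVisits <- EmailOpen -> Seasonality -> PriceTier -> PriorPurchase
  P4: WebVisits <- EmailOpen -> Seasonality -> PriorPurchase
  P5: WebVisits <- EmailOpen -> PriceTier <- Seasonality -> PriorPurchase
  P6: WebVisits <- EmailOpen -> PriceTier -> PriorPurchase
The empty set is not sufficient: P2 (WebVisits <- EmailOpen -> BrandLoyalty -> PriceTier -> PriorPurchase) has no collider blocking it and no conditioned non-collider, so it is open.
Try {EmailOpen}:
  P1: blocked at fork node EmailOpen ∈ conditioning set.
  P2: blocked at fork node EmailOpen ∈ conditioning set.
  P3: blocked at fork node EmailOpen ∈ conditioning set.
  P4: blocked at fork node EmailOpen ∈ conditioning set.
  P5: blocked at fork node EmailOpen ∈ conditioning set.
  P6: blocked at fork node EmailOpen ∈ conditioning set.
{EmailOpen} contains no descendant of WebVisits and blocks every backdoor path.
No other singleton works — e.g. {BrandLoyalty} leaves P3 open — so {EmailOpen} is the unique smallest valid adjustment set.

{EmailOpen}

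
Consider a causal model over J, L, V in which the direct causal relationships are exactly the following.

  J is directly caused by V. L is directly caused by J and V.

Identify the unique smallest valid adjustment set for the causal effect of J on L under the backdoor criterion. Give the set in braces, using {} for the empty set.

{V}

Variables eligible for adjustment (non-descendants of J, excluding J and L): {V}.
Backdoor paths from J to L:
  P1: J <- V -> L
The empty set is not sufficient: P1 (J <- V -> L) has no collider blocking it and no conditioned non-collider, so it is open.
Try {V}:
  P1: blocked at fork node V ∈ conditioning set.
{V} contains no descendant of J and blocks every backdoor path.
{V} is the unique smallest valid adjustment set.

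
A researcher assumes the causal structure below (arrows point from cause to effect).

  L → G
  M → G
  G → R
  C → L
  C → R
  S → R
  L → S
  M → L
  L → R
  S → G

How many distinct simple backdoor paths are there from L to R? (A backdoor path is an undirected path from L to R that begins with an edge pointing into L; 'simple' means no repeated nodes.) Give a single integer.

A backdoor path from L to R is any simple undirected path whose first edge points into L (i.e. leaves L via a parent).
Parents of L: {C, M}.
Enumerating:
  P1: L <- C -> R
  P2: L <- M -> G <- S -> R
  P3: L <- M -> G -> R
That exhausts the simple backdoor paths. Count: 3.

3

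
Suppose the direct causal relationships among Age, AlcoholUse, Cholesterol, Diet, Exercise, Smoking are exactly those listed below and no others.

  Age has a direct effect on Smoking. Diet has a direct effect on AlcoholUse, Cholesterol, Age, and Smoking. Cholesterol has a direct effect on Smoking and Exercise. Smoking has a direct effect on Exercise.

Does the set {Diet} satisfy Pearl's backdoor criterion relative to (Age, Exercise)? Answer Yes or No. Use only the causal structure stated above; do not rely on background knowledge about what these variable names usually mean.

Backdoor paths from Age to Exercise (paths whose first edge points into Age):
  P1: Age <- Diet -> Cholesterol -> Smoking -> Exercise
  P2: Age <- Diet -> Cholesterol -> Exercise
  P3: Age <- Diet -> Smoking <- Cholesterol -> Exercise
  P4: Age <- Diet -> Smoking -> Exercise
Condition 1 (no descendant of Age in the set): holds — descendants of Age are {Exercise, Smoking}; none are in {Diet}.
Condition 2 (every backdoor path blocked by {Diet}):
  P1: blocked at fork node Diet ∈ conditioning set.
  P2: blocked at fork node Diet ∈ conditioning set.
  P3: blocked at fork node Diet ∈ conditioning set.
  P4: blocked at fork node Diet ∈ conditioning set.
{Diet} satisfies the backdoor criterion.

Yes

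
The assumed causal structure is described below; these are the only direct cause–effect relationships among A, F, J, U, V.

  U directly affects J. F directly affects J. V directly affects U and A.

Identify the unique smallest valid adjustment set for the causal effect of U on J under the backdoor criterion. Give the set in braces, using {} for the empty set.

Variables eligible for adjustment (non-descendants of U, excluding U and J): {A, F, V}.
Backdoor paths from U to J:
  (none)
With no backdoor paths the empty set already satisfies the criterion, and it is trivially minimal.

{}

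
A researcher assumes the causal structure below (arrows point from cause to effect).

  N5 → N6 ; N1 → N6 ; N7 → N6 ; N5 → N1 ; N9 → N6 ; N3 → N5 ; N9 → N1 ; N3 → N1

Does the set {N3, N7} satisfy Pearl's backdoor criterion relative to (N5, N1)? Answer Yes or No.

Backdoor paths from N5 to N1 (paths whose first edge points into N5):
  P1: N5 <- N3 -> N1
Condition 1 (no descendant of N5 in the set): holds — descendants of N5 are {N1, N6}; none are in {N3, N7}.
Condition 2 (every backdoor path blocked by {N3, N7}):
  P1: blocked at fork node N3 ∈ conditioning set.
{N3, N7} satisfies the backdoor criterion.

Yes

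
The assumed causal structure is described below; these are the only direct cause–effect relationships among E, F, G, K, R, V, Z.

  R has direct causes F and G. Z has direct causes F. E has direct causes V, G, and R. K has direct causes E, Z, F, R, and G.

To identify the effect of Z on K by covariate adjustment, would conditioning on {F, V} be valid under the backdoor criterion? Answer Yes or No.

Yes

Backdoor paths from Z to K (paths whose first edge points into Z):
  P1: Z <- F -> R <- G -> E -> K
  P2: Z <- F -> R <- G -> K
  P3: Z <- F -> R -> E <- G -> K
  P4: Z <- F -> R -> E -> K
  P5: Z <- F -> R -> K
  P6: Z <- F -> K
Condition 1 (no descendant of Z in the set): holds — descendants of Z are {K}; none are in {F, V}.
Condition 2 (every backdoor path blocked by {F, V}):
  P1: blocked at fork node F ∈ conditioning set.
  P2: blocked at fork node F ∈ conditioning set.
  P3: blocked at fork node F ∈ conditioning set.
  P4: blocked at fork node F ∈ conditioning set.
  P5: blocked at fork node F ∈ conditioning set.
  P6: blocked at fork node F ∈ conditioning set.
{F, V} satisfies the backdoor criterion.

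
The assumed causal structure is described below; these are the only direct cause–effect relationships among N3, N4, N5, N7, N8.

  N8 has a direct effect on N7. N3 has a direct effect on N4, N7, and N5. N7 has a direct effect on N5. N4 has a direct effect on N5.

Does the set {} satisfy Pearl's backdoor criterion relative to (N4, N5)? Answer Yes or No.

Backdoor paths from N4 to N5 (paths whose first edge points into N4):
  P1: N4 <- N3 -> N7 -> N5
  P2: N4 <- N3 -> N5
Condition 1 (no descendant of N4 in the set): holds — descendants of N4 are {N5}; none are in {}.
Condition 2 (every backdoor path blocked by {}):
  P1: open — no interior node is in the conditioning set.
  P2: open — no interior node is in the conditioning set.
{} does not satisfy the backdoor criterion.

No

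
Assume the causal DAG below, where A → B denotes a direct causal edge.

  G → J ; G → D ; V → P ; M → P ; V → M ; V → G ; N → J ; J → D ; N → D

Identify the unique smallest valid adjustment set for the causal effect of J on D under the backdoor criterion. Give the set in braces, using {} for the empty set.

{G, N}

Variables eligible for adjustment (non-descendants of J, excluding J and D): {G, M, N, P, V}.
Backdoor paths from J to D:
  P1: J <- N -> D
  P2: J <- G -> D
The empty set is not sufficient: P1 (J <- N -> D) has no collider blocking it and no conditioned non-collider, so it is open.
Try {G, N}:
  P1: blocked at fork node N ∈ conditioning set.
  P2: blocked at fork node G ∈ conditioning set.
{G, N} contains no descendant of J and blocks every backdoor path.
Every element of {G, N} is needed (dropping G leaves P2 open; dropping N leaves P1 open), so no proper subset is valid.
Among all size-2 subsets of the eligible variables, only {G, N} blocks every backdoor path, so it is the unique smallest valid adjustment set.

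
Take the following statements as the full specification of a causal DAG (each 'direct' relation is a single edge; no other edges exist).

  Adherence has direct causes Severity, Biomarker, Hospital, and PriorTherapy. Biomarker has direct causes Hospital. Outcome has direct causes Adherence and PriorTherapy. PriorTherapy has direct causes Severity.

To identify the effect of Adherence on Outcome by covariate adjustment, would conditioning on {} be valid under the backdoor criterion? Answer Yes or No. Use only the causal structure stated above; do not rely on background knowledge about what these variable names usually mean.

Backdoor paths from Adherence to Outcome (paths whose first edge points into Adherence):
  P1: Adherence <- Severity -> PriorTherapy -> Outcome
  P2: Adherence <- PriorTherapy -> Outcome
Condition 1 (no descendant of Adherence in the set): holds — descendants of Adherence are {Outcome}; none are in {}.
Condition 2 (every backdoor path blocked by {}):
  P1: open — no interior node is in the conditioning set.
  P2: open — no interior node is in the conditioning set.
{} does not satisfy the backdoor criterion.

No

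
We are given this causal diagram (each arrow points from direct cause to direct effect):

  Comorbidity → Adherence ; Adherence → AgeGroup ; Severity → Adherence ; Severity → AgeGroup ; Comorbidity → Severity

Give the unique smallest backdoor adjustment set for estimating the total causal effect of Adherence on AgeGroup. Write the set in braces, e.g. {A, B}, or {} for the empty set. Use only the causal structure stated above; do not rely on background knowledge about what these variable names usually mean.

Variables eligible for adjustment (non-descendants of Adherence, excluding Adherence and AgeGroup): {Comorbidity, Severity}.
Backdoor paths from Adherence to AgeGroup:
  P1: Adherence <- Comorbidity -> Severity -> AgeGroup
  P2: Adherence <- Severity -> AgeGroup
The empty set is not sufficient: P1 (Adherence <- Comorbidity -> Severity -> AgeGroup) has no collider blocking it and no conditioned non-collider, so it is open.
Try {Severity}:
  P1: blocked at chain node Severity ∈ conditioning set.
  P2: blocked at fork node Severity ∈ conditioning set.
{Severity} contains no descendant of Adherence and blocks every backdoor path.
No other singleton works — e.g. {Comorbidity} leaves P2 open — so {Severity} is the unique smallest valid adjustment set.

{Severity}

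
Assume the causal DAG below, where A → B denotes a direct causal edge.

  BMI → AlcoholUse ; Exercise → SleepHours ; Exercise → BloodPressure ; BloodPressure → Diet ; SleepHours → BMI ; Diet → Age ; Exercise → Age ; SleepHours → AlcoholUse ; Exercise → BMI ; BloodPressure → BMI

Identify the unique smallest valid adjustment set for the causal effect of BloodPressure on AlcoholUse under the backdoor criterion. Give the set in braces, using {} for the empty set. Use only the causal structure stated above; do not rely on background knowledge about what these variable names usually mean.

Variables eligible for adjustment (non-descendants of BloodPressure, excluding BloodPressure and AlcoholUse): {Exercise, SleepHours}.
Backdoor paths from BloodPressure to AlcoholUse:
  P1: BloodPressure <- Exercise -> SleepHours -> BMI -> AlcoholUse
  P2: BloodPressure <- Exercise -> SleepHours -> AlcoholUse
  P3: BloodPressure <- Exercise -> BMI <- SleepHours -> AlcoholUse
  P4: BloodPressure <- Exercise -> BMI -> AlcoholUse
The empty set is not sufficient: P1 (BloodPressure <- Exercise -> SleepHours -> BMI -> AlcoholUse) has no collider blocking it and no conditioned non-collider, so it is open.
Try {Exercise}:
  P1: blocked at fork node Exercise ∈ conditioning set.
  P2: blocked at fork node Exercise ∈ conditioning set.
  P3: blocked at fork node Exercise ∈ conditioning set.
  P4: blocked at fork node Exercise ∈ conditioning set.
{Exercise} contains no descendant of BloodPressure and blocks every backdoor path.
No other singleton works — e.g. {SleepHours} leaves P4 open — so {Exercise} is the unique smallest valid adjustment set.

{Exercise}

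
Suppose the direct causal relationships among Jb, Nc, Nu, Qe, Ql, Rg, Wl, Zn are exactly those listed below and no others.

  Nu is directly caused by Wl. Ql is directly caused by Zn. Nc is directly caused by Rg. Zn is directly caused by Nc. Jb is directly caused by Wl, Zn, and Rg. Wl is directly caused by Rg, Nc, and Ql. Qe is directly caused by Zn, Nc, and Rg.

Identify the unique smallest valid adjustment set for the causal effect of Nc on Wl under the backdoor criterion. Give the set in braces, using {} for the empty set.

{Rg}

Variables eligible for adjustment (non-descendants of Nc, excluding Nc and Wl): {Rg}.
Backdoor paths from Nc to Wl:
  P1: Nc <- Rg -> Qe <- Zn -> Ql -> Wl
  P2: Nc <- Rg -> Qe <- Zn -> Jb <- Wl
  P3: Nc <- Rg -> Wl
  P4: Nc <- Rg -> Jb <- Zn -> Ql -> Wl
  P5: Nc <- Rg -> Jb <- Wl
The empty set is not sufficient: P3 (Nc <- Rg -> Wl) has no collider blocking it and no conditioned non-collider, so it is open.
Try {Rg}:
  P1: blocked at fork node Rg ∈ conditioning set.
  P2: blocked at fork node Rg ∈ conditioning set.
  P3: blocked at fork node Rg ∈ conditioning set.
  P4: blocked at fork node Rg ∈ conditioning set.
  P5: blocked at fork node Rg ∈ conditioning set.
{Rg} contains no descendant of Nc and blocks every backdoor path.
{Rg} is the unique smallest valid adjustment set.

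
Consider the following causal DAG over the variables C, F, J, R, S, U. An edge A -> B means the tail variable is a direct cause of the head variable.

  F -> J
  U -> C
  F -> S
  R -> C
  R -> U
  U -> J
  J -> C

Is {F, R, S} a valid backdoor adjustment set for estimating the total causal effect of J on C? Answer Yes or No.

No

Backdoor paths from J to C (paths whose first edge points into J):
  P1: J <- U <- R -> C
  P2: J <- U -> C
Condition 1 (no descendant of J in the set): holds — descendants of J are {C}; none are in {F, R, S}.
Condition 2 (every backdoor path blocked by {F, R, S}):
  P1: blocked at fork node R ∈ conditioning set.
  P2: open — no interior node is in the conditioning set.
{F, R, S} does not satisfy the backdoor criterion.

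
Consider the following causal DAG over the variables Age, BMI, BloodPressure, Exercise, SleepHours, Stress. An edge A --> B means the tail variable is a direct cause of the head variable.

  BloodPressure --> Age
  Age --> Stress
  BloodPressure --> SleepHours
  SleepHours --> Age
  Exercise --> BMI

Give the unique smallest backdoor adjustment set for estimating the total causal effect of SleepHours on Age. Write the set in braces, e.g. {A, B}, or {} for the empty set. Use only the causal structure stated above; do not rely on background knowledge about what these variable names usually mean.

{BloodPressure}

Variables eligible for adjustment (non-descendants of SleepHours, excluding SleepHours and Age): {BMI, BloodPressure, Exercise}.
Backdoor paths from SleepHours to Age:
  P1: SleepHours <- BloodPressure -> Age
The empty set is not sufficient: P1 (SleepHours <- BloodPressure -> Age) has no collider blocking it and no conditioned non-collider, so it is open.
Try {BloodPressure}:
  P1: blocked at fork node BloodPressure ∈ conditioning set.
{BloodPressure} contains no descendant of SleepHours and blocks every backdoor path.
No other singleton works — e.g. {Exercise} leaves P1 open — so {BloodPressure} is the unique smallest valid adjustment set.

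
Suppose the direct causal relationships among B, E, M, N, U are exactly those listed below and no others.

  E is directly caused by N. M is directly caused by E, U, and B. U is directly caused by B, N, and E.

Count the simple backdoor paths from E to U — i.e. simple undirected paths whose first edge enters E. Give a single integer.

A backdoor path from E to U is any simple undirected path whose first edge points into E (i.e. leaves E via a parent).
Parents of E: {N}.
Enumerating:
  P1: E <- N -> U
That exhausts the simple backdoor paths. Count: 1.

1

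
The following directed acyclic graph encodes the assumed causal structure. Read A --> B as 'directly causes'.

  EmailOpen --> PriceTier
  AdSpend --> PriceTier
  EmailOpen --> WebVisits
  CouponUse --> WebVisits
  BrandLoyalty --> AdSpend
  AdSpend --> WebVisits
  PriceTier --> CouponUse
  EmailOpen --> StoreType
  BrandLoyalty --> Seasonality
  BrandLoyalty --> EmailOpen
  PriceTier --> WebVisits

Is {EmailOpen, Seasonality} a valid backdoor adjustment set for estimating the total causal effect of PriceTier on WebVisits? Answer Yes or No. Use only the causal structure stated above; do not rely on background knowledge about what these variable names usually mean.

No

Backdoor paths from PriceTier to WebVisits (paths whose first edge points into PriceTier):
  P1: PriceTier <- EmailOpen <- BrandLoyalty -> AdSpend -> WebVisits
  P2: PriceTier <- EmailOpen -> WebVisits
  P3: PriceTier <- AdSpend <- BrandLoyalty -> EmailOpen -> WebVisits
  P4: PriceTier <- AdSpend -> WebVisits
Condition 1 (no descendant of PriceTier in the set): holds — descendants of PriceTier are {CouponUse, WebVisits}; none are in {EmailOpen, Seasonality}.
Condition 2 (every backdoor path blocked by {EmailOpen, Seasonality}):
  P1: blocked at chain node EmailOpen ∈ conditioning set.
  P2: blocked at fork node EmailOpen ∈ conditioning set.
  P3: blocked at chain node EmailOpen ∈ conditioning set.
  P4: open — no interior node is in the conditioning set.
{EmailOpen, Seasonality} does not satisfy the backdoor criterion.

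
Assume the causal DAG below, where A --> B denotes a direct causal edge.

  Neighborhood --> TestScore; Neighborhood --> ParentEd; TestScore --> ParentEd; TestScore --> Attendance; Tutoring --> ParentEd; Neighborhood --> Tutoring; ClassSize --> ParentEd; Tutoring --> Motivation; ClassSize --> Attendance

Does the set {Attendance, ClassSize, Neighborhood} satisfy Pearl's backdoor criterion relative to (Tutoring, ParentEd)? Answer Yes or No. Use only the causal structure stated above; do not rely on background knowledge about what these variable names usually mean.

Yes

Backdoor paths from Tutoring to ParentEd (paths whose first edge points into Tutoring):
  P1: Tutoring <- Neighborhood -> TestScore -> Attendance <- ClassSize -> ParentEd
  P2: Tutoring <- Neighborhood -> TestScore -> ParentEd
  P3: Tutoring <- Neighborhood -> ParentEd
Condition 1 (no descendant of Tutoring in the set): holds — descendants of Tutoring are {Motivation, ParentEd}; none are in {Attendance, ClassSize, Neighborhood}.
Condition 2 (every backdoor path blocked by {Attendance, ClassSize, Neighborhood}):
  P1: blocked at fork node Neighborhood ∈ conditioning set.
  P2: blocked at fork node Neighborhood ∈ conditioning set.
  P3: blocked at fork node Neighborhood ∈ conditioning set.
{Attendance, ClassSize, Neighborhood} satisfies the backdoor criterion.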